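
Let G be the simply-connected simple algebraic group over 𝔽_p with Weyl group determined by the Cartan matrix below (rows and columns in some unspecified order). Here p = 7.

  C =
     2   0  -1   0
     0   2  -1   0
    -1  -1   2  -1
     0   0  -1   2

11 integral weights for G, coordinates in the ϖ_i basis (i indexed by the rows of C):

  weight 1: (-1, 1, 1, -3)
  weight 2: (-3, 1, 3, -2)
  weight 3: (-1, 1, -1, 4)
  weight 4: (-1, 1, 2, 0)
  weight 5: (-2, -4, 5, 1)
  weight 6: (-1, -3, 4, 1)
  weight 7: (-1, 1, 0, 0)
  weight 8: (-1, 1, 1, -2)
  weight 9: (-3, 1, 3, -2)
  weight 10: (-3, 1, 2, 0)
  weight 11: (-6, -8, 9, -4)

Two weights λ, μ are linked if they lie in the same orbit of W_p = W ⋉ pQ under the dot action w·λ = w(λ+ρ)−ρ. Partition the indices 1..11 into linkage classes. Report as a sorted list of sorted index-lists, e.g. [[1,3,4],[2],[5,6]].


C ↔ D_4 under row/col permutation; |W(D_4)| = 192.

Ā_7 reps of the 11 weights (D_4, coords as presented):

  λ_1+ρ ↦ (0, 2, 0, 2) · λ_2+ρ ↦ (2, 2, 1, 1) · λ_3+ρ ↦ (0, 2, 0, 5) · λ_4+ρ ↦ (0, 2, 1, 1) · λ_5+ρ ↦ (0, 2, 1, 1) · λ_6+ρ ↦ (0, 2, 0, 2) · λ_7+ρ ↦ (0, 2, 1, 1) · λ_8+ρ ↦ (0, 2, 1, 1) · λ_9+ρ ↦ (2, 2, 1, 1) · λ_10+ρ ↦ (2, 2, 1, 1) · λ_11+ρ ↦ (0, 2, 0, 2)

The 11 indices split into 4 linkage classes (same alcove rep ⇔ same W_7-dot-orbit):

[[1, 6, 11], [2, 9, 10], [3], [4, 5, 7, 8]]


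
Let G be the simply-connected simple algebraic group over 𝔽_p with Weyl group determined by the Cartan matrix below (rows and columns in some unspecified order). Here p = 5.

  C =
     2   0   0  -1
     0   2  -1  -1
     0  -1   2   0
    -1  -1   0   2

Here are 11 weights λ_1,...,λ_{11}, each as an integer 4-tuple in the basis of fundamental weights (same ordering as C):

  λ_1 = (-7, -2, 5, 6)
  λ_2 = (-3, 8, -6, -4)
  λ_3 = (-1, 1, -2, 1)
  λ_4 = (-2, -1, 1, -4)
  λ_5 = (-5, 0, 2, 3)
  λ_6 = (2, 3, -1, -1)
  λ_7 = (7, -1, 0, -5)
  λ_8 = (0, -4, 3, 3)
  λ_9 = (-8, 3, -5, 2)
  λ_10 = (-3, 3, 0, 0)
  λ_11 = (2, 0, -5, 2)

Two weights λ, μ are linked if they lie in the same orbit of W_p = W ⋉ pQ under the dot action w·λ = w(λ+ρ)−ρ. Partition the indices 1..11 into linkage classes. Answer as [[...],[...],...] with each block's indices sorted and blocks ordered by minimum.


Type A_4, rank 4, |W|=120; reorder rows/cols to standard.

Each λ_j+ρ reduced to Ā_5; 4-tuples below use C's row order:

  1: (1, 1, 0, 0) · 2: (1, 1, 0, 0) · 3: (0, 1, 1, 2) · 4: (0, 1, 1, 2) · 5: (1, 1, 0, 0) · 6: (1, 2, 2, 0) · 7: (1, 1, 0, 0) · 8: (0, 3, 0, 1) · 9: (1, 2, 2, 0) · 10: (0, 3, 0, 1) · 11: (1, 2, 1, 0)

The 11 indices split into 5 linkage classes (same alcove rep ⇔ same W_5-dot-orbit):

[[1, 2, 5, 7], [3, 4], [6, 9], [8, 10], [11]]


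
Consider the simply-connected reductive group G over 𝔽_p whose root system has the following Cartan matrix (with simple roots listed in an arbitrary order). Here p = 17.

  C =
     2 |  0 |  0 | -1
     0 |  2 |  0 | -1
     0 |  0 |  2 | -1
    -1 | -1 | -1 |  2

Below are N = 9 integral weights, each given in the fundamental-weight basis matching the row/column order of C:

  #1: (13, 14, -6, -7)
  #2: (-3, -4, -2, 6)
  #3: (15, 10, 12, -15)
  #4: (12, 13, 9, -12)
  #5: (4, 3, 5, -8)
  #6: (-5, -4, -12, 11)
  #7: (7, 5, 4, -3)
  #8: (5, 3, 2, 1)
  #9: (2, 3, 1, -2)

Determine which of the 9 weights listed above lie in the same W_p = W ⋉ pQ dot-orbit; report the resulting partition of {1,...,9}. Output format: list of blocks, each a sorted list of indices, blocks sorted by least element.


Root system D_4: the 4×4 matrix C matches after relabeling.

λ_j+ρ reflected into Ā_17 (⟨·,θ^∨⟩≤17); 4-tuples as given:

  λ_1 → (2, 3, 5, 1);  λ_2 → (2, 3, 1, 1);  λ_3 → (2, 3, 1, 1);  λ_4 → (2, 3, 1, 1);  λ_5 → (2, 3, 1, 1);  λ_6 → (2, 3, 5, 1);  λ_7 → (6, 4, 3, 2);  λ_8 → (6, 4, 3, 2);  λ_9 → (2, 3, 1, 1)

3 distinct reps among the 9 weights ⇒ 3 W_17-linkage classes:

[[1, 6], [2, 3, 4, 5, 9], [7, 8]]


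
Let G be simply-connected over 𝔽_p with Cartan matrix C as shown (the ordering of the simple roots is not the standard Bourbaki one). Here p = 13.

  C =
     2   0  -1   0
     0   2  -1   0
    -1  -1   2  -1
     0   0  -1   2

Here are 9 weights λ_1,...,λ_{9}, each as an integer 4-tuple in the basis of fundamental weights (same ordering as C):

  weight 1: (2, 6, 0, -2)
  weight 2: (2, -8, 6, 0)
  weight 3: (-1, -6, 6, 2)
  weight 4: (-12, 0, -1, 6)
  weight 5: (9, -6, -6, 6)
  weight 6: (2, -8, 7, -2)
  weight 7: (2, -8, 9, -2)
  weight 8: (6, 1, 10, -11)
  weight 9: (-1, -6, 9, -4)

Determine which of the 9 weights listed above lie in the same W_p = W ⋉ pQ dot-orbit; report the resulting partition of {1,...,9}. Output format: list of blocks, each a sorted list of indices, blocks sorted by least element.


C ↔ D_4 under row/col permutation; |W(D_4)| = 192.

Folding the 9 weights λ_j+ρ into Ā_13 (reps in the given 4-coord order):

  λ_1 → (3, 7, 0, 1) · λ_2 → (3, 7, 0, 1) · λ_3 → (0, 5, 2, 3) · λ_4 → (3, 7, 0, 1) · λ_5 → (0, 5, 2, 3) · λ_6 → (3, 7, 0, 1) · λ_7 → (3, 7, 0, 1) · λ_8 → (0, 5, 2, 3) · λ_9 → (0, 5, 2, 3)

The 9 indices split into 2 linkage classes (same alcove rep ⇔ same W_13-dot-orbit):

[[1, 2, 4, 6, 7], [3, 5, 8, 9]]


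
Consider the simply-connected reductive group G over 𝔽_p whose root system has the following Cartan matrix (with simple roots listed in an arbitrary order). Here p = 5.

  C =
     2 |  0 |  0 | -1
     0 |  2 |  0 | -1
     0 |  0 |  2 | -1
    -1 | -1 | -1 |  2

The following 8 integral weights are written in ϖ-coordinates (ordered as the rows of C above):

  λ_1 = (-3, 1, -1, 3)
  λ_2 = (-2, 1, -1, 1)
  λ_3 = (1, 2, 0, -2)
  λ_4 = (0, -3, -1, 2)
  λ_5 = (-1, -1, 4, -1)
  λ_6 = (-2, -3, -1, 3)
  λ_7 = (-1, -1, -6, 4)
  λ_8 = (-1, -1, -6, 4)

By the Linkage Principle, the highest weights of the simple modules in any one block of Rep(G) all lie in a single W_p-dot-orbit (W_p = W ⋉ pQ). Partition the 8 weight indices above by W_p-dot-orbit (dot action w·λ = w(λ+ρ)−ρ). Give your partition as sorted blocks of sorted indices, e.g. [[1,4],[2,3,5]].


C ↔ D_4 under row/col permutation; |W(D_4)| = 192.

Ā_5 reps of the 8 weights (D_4, coords as presented):

  λ_1+ρ ↦ (1, 1, 1, 0) · λ_2+ρ ↦ (1, 2, 0, 1) · λ_3+ρ ↦ (1, 2, 0, 1) · λ_4+ρ ↦ (1, 2, 0, 1) · λ_5+ρ ↦ (0, 0, 5, 0) · λ_6+ρ ↦ (1, 2, 0, 1) · λ_7+ρ ↦ (0, 0, 5, 0) · λ_8+ρ ↦ (0, 0, 5, 0)

Grouping the 8 weights by Ā_5-representative: 3 linkage classes.

[[1], [2, 3, 4, 6], [5, 7, 8]]


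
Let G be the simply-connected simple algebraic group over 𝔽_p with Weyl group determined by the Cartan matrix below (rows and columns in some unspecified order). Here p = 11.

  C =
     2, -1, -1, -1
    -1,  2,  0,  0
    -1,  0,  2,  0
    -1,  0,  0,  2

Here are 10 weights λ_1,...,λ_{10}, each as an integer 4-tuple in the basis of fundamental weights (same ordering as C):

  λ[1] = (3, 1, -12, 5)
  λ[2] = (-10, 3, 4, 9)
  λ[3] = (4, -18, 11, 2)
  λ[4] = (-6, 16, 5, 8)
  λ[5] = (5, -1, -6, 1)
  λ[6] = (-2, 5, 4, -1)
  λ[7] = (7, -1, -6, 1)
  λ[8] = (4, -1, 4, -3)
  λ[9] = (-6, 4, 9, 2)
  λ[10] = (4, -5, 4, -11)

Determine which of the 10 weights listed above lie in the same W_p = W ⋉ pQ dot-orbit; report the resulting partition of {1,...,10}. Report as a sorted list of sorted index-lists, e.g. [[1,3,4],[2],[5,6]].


Dynkin diagram of C (from the 6 off-diagonal −1 entries): D_4.

Each λ_j+ρ reduced to Ā_11; 4-tuples below use C's row order:

  λ_1+ρ ↦ (0, 5, 4, 1)
  λ_2+ρ ↦ (0, 5, 4, 1)
  λ_3+ρ ↦ (1, 0, 5, 2)
  λ_4+ρ ↦ (0, 5, 4, 1)
  λ_5+ρ ↦ (1, 0, 5, 2)
  λ_6+ρ ↦ (0, 5, 4, 1)
  λ_7+ρ ↦ (1, 0, 5, 2)
  λ_8+ρ ↦ (1, 0, 5, 2)
  λ_9+ρ ↦ (1, 0, 5, 2)
  λ_10+ρ ↦ (0, 5, 4, 1)

Grouping the 10 weights by Ā_11-representative: 2 linkage classes.

[[1, 2, 4, 6, 10], [3, 5, 7, 8, 9]]


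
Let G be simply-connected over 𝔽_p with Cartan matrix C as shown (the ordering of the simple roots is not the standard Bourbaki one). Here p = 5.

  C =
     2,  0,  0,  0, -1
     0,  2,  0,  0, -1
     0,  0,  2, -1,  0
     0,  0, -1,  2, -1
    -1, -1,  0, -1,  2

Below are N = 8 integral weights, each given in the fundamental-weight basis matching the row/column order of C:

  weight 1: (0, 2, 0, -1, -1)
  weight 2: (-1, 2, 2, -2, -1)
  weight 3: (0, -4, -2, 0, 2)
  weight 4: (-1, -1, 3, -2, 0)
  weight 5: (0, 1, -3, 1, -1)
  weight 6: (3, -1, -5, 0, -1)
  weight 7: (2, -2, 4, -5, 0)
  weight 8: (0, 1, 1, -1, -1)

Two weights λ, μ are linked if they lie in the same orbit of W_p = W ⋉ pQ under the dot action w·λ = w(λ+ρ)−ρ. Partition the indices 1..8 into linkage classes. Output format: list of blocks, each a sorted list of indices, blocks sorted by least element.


Root system D_5: the 5×5 matrix C matches after relabeling.

Alcove-folded reps (p=5, 8 weights, presented ϖ-order):

  1: (1, 3, 1, 0, 0) · 2: (1, 2, 2, 0, 0) · 3: (1, 3, 1, 0, 0) · 4: (0, 0, 3, 1, 0) · 5: (1, 2, 2, 0, 0) · 6: (1, 3, 1, 0, 0) · 7: (1, 3, 1, 0, 0) · 8: (1, 2, 2, 0, 0)

Partition of {1..8} into 3 W_5-dot-orbits:

[[1, 3, 6, 7], [2, 5, 8], [4]]


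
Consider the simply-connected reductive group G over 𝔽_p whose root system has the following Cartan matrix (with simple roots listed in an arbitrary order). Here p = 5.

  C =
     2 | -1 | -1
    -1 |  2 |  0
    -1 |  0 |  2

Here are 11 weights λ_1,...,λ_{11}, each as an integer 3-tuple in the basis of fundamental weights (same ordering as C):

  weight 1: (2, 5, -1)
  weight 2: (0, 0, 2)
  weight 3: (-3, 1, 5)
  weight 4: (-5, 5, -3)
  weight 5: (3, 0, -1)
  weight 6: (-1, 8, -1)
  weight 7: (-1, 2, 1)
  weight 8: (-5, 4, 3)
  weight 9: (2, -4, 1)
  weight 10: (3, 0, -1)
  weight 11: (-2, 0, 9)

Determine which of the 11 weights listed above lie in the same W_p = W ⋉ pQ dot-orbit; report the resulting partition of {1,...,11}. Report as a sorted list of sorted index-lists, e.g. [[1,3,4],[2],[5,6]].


A_3 Cartan matrix, 3 simple roots permuted; ρ=(1,1,1).

Alcove-folded reps (p=5, 11 weights, presented ϖ-order):

  [1] (1, 1, 3) · [2] (1, 1, 3) · [3] (1, 1, 3) · [4] (1, 1, 3) · [5] (4, 1, 0) · [6] (4, 1, 0) · [7] (0, 3, 2) · [8] (4, 1, 0) · [9] (0, 3, 2) · [10] (4, 1, 0) · [11] (4, 1, 0)

3 distinct reps among the 11 weights ⇒ 3 W_5-linkage classes:

[[1, 2, 3, 4], [5, 6, 8, 10, 11], [7, 9]]


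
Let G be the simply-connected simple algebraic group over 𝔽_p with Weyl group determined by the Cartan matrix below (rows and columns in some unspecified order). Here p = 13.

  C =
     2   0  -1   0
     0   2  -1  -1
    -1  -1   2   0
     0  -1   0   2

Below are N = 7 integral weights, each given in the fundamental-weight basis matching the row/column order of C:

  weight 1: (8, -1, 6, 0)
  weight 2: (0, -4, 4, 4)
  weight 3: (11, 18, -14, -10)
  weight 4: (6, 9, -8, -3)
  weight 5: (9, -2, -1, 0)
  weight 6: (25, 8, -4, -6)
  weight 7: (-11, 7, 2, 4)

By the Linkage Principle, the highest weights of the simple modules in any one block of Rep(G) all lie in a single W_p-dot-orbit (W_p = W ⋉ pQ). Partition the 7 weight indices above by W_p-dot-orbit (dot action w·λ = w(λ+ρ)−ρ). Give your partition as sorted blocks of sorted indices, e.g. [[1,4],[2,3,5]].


A_4 Cartan matrix, 4 simple roots permuted; ρ=(1,1,1,1).

Folding the 7 weights λ_j+ρ into Ā_13 (reps in the given 4-coord order):

  λ_1+ρ ↦ (5, 3, 4, 0)
  λ_2+ρ ↦ (1, 3, 2, 2)
  λ_3+ρ ↦ (5, 3, 4, 0)
  λ_4+ρ ↦ (0, 1, 7, 2)
  λ_5+ρ ↦ (9, 0, 1, 0)
  λ_6+ρ ↦ (5, 3, 4, 0)
  λ_7+ρ ↦ (0, 1, 7, 2)

Partition of {1..7} into 4 W_13-dot-orbits:

[[1, 3, 6], [2], [4, 7], [5]]


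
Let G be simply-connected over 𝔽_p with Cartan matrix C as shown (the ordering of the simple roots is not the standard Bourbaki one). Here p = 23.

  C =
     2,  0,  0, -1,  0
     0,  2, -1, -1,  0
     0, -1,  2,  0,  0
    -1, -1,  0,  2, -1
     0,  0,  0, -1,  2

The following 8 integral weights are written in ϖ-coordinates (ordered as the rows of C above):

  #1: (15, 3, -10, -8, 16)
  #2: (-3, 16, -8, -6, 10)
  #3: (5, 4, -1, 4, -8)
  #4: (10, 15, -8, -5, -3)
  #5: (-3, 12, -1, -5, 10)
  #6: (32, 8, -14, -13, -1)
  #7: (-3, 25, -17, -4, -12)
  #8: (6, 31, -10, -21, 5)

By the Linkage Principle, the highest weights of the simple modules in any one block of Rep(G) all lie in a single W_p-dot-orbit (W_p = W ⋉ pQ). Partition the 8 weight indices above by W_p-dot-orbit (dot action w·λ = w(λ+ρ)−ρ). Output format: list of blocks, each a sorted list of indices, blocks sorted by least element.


Dynkin diagram of C (from the 8 off-diagonal −1 entries): D_5.

Alcove-folded reps (p=23, 8 weights, presented ϖ-order):

  1: (4, 3, 0, 2, 5) · 2: (5, 0, 7, 2, 4) · 3: (4, 3, 0, 2, 5) · 4: (5, 0, 7, 2, 4) · 5: (4, 3, 0, 2, 5) · 6: (5, 0, 7, 2, 4) · 7: (5, 0, 7, 2, 4) · 8: (4, 3, 0, 2, 5)

The 8 indices split into 2 linkage classes (same alcove rep ⇔ same W_23-dot-orbit):

[[1, 3, 5, 8], [2, 4, 6, 7]]


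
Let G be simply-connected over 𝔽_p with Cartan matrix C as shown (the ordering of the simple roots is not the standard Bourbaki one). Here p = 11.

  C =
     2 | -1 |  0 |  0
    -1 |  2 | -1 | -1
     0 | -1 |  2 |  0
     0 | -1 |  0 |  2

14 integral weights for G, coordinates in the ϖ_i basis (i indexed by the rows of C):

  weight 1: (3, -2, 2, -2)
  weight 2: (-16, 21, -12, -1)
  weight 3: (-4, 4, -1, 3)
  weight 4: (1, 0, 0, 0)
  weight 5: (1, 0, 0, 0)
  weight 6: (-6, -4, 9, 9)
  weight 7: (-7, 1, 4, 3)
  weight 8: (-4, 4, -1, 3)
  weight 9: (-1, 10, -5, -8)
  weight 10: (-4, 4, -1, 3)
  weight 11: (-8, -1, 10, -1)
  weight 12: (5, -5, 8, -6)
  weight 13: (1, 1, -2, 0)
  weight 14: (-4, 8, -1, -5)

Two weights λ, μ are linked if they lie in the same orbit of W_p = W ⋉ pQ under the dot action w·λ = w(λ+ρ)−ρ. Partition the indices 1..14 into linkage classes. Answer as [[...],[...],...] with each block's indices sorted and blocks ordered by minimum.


Root system D_4: the 4×4 matrix C matches after relabeling.

λ_j+ρ reflected into Ā_11 (⟨·,θ^∨⟩≤11); 4-tuples as given:

    λ_1+ρ ↦ (2, 1, 1, 1)
    λ_2+ρ ↦ (0, 0, 4, 7)
    λ_3+ρ ↦ (3, 2, 0, 4)
    λ_4+ρ ↦ (2, 1, 1, 1)
    λ_5+ρ ↦ (2, 1, 1, 1)
    λ_6+ρ ↦ (2, 1, 1, 1)
    λ_7+ρ ↦ (2, 4, 1, 0)
    λ_8+ρ ↦ (3, 2, 0, 4)
    λ_9+ρ ↦ (0, 0, 4, 7)
    λ_10+ρ ↦ (3, 2, 0, 4)
    λ_11+ρ ↦ (0, 0, 4, 7)
    λ_12+ρ ↦ (3, 2, 0, 4)
    λ_13+ρ ↦ (2, 1, 1, 1)
    λ_14+ρ ↦ (3, 2, 0, 4)

4 distinct reps among the 14 weights ⇒ 4 W_11-linkage classes:

[[1, 4, 5, 6, 13], [2, 9, 11], [3, 8, 10, 12, 14], [7]]


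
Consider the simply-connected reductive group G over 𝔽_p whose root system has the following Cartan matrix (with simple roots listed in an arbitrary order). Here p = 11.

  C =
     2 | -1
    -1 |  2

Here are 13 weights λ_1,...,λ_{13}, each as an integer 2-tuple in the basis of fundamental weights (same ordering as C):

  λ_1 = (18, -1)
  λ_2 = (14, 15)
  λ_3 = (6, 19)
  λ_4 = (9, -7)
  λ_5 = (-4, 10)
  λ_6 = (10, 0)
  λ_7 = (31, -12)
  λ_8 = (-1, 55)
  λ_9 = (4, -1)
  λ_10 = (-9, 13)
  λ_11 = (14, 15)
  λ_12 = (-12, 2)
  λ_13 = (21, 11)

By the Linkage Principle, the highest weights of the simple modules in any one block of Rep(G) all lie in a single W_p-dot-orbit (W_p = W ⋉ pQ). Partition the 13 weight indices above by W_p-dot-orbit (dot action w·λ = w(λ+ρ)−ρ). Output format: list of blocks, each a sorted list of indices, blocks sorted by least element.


Cartan matrix: type A_2 (|W|=6); un-permuting the 2 rows.

λ_j+ρ reflected into Ā_11 (⟨·,θ^∨⟩≤11); 2-tuples as given:

  [1] (3, 8) · [2] (4, 5) · [3] (4, 5) · [4] (4, 6) · [5] (3, 8) · [6] (10, 0) · [7] (10, 0) · [8] (10, 0) · [9] (5, 0) · [10] (5, 3) · [11] (4, 5) · [12] (3, 8) · [13] (10, 0)

Partition of {1..13} into 6 W_11-dot-orbits:

[[1, 5, 12], [2, 3, 11], [4], [6, 7, 8, 13], [9], [10]]


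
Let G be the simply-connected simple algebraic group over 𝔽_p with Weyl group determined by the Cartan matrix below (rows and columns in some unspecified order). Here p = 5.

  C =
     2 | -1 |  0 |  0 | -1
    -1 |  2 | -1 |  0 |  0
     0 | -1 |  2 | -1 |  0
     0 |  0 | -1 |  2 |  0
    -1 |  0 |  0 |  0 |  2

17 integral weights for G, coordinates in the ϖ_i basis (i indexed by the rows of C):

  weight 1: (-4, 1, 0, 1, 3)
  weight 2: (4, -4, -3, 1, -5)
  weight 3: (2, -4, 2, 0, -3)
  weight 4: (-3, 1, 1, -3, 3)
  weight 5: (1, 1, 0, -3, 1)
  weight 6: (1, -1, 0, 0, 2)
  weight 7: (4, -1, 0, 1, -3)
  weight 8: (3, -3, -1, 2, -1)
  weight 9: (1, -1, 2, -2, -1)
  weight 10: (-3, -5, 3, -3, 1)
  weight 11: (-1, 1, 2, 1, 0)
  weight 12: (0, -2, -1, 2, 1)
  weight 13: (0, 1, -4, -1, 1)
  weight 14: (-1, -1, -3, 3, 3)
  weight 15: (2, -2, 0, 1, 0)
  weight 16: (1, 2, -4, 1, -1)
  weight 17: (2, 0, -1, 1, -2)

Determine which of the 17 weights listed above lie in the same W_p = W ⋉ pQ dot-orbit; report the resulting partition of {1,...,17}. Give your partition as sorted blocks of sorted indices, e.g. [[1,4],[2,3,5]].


Type A_5, rank 5, |W|=720; reorder rows/cols to standard.

Each λ_j+ρ reduced to Ā_5; 5-tuples below use C's row order:

    λ_1+ρ ↦ (2, 1, 0, 1, 0)
    λ_2+ρ ↦ (2, 0, 2, 1, 0)
    λ_3+ρ ↦ (2, 1, 0, 1, 0)
    λ_4+ρ ↦ (2, 0, 0, 1, 1)
    λ_5+ρ ↦ (2, 1, 0, 1, 0)
    λ_6+ρ ↦ (2, 0, 0, 1, 1)
    λ_7+ρ ↦ (2, 0, 0, 1, 1)
    λ_8+ρ ↦ (2, 0, 2, 1, 0)
    λ_9+ρ ↦ (2, 0, 2, 1, 0)
    λ_10+ρ ↦ (2, 0, 0, 1, 1)
    λ_11+ρ ↦ (2, 0, 2, 1, 0)
    λ_12+ρ ↦ (0, 0, 1, 2, 2)
    λ_13+ρ ↦ (0, 0, 1, 2, 2)
    λ_14+ρ ↦ (2, 0, 0, 1, 1)
    λ_15+ρ ↦ (2, 1, 0, 1, 0)
    λ_16+ρ ↦ (2, 0, 2, 1, 0)
    λ_17+ρ ↦ (2, 1, 0, 1, 0)

Partition of {1..17} into 4 W_5-dot-orbits:

[[1, 3, 5, 15, 17], [2, 8, 9, 11, 16], [4, 6, 7, 10, 14], [12, 13]]


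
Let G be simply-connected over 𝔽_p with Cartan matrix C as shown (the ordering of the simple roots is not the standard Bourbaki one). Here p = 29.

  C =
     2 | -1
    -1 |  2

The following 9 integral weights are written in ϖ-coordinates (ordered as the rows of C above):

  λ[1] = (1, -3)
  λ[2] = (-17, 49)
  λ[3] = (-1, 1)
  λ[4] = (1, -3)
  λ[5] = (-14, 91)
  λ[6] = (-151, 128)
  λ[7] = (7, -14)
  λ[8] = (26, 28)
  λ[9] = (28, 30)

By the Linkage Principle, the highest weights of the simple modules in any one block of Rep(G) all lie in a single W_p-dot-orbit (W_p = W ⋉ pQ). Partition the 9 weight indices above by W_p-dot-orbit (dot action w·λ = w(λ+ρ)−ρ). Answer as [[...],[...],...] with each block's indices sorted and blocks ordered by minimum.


Dynkin diagram of C (from the 2 off-diagonal −1 entries): A_2.

W_29-reps of the 9 weights in Ā_29 (same 2-coord order as C):

    [1] (0, 2)
    [2] (5, 8)
    [3] (0, 2)
    [4] (0, 2)
    [5] (5, 8)
    [6] (5, 8)
    [7] (5, 8)
    [8] (0, 2)
    [9] (0, 2)

2 distinct reps among the 9 weights ⇒ 2 W_29-linkage classes:

[[1, 3, 4, 8, 9], [2, 5, 6, 7]]


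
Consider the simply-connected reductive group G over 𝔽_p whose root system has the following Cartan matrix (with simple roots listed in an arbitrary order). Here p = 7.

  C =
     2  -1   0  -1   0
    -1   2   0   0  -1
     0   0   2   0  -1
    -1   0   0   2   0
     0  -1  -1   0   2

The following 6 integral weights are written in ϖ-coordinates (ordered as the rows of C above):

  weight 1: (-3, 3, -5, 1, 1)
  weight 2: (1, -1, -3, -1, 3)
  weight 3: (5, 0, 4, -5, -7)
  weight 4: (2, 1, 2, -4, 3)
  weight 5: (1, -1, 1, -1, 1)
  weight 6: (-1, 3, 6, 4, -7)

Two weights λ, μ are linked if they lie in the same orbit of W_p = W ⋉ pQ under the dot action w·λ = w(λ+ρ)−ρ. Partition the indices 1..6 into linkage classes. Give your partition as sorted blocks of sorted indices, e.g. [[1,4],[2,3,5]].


Root system A_5: the 5×5 matrix C matches after relabeling.

W_7-reps of the 6 weights in Ā_7 (same 5-coord order as C):

  [1] (2, 0, 2, 0, 2)
  [2] (2, 0, 2, 0, 2)
  [3] (3, 2, 1, 1, 0)
  [4] (2, 0, 2, 0, 2)
  [5] (2, 0, 2, 0, 2)
  [6] (2, 0, 2, 0, 2)

Partition of {1..6} into 2 W_7-dot-orbits:

[[1, 2, 4, 5, 6], [3]]


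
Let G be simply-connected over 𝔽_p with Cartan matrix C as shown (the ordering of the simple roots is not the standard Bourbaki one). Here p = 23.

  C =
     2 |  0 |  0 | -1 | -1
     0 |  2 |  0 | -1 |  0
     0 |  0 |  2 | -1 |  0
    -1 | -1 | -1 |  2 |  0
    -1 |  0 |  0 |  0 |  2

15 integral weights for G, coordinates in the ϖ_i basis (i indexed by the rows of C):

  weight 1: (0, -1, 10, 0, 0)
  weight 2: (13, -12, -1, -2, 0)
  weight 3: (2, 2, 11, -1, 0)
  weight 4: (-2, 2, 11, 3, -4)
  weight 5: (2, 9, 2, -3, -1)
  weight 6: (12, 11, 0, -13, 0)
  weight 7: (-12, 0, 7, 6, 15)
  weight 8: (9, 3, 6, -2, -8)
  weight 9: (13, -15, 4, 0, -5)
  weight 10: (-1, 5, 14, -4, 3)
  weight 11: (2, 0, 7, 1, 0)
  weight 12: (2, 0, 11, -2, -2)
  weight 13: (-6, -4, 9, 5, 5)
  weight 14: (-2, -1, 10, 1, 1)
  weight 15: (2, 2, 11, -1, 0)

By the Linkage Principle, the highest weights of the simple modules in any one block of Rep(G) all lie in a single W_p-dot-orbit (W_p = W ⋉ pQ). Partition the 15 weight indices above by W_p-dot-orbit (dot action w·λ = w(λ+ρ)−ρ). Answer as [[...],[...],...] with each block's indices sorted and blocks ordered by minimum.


C ↔ D_5 under row/col permutation; |W(D_5)| = 1920.

Folding the 15 weights λ_j+ρ into Ā_23 (reps in the given 5-coord order):

  1: (1, 0, 11, 1, 1);  2: (1, 0, 11, 1, 1);  3: (3, 3, 12, 0, 1);  4: (3, 3, 12, 0, 1);  5: (1, 8, 1, 2, 0);  6: (1, 0, 11, 1, 1);  7: (2, 3, 4, 1, 5);  8: (2, 3, 6, 1, 7);  9: (3, 1, 8, 2, 1);  10: (3, 3, 12, 0, 1);  11: (3, 1, 8, 2, 1);  12: (1, 0, 11, 1, 1);  13: (3, 1, 8, 2, 1);  14: (1, 0, 11, 1, 1);  15: (3, 3, 12, 0, 1)

These 15 weights hit 6 W_23-dot-orbits; sizes (5, 4, 1, 1, 1, 3):

[[1, 2, 6, 12, 14], [3, 4, 10, 15], [5], [7], [8], [9, 11, 13]]


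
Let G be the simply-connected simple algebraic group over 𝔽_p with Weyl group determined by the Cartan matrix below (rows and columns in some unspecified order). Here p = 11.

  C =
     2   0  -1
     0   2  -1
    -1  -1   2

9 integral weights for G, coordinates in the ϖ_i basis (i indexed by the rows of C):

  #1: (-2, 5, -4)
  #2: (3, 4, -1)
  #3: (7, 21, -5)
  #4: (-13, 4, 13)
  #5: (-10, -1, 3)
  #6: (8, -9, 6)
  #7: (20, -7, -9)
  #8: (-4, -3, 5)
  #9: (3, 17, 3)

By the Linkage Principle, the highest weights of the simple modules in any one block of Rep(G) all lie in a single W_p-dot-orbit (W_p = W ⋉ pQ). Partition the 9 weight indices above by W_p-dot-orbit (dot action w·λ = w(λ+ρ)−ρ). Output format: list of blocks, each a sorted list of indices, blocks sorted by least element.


C ↔ A_3 under row/col permutation; |W(A_3)| = 24.

Each λ_j+ρ reduced to Ā_11; 3-tuples below use C's row order:

    1: (3, 2, 1)
    2: (4, 5, 0)
    3: (4, 4, 3)
    4: (3, 2, 1)
    5: (4, 5, 0)
    6: (3, 2, 1)
    7: (3, 2, 1)
    8: (3, 2, 1)
    9: (4, 4, 3)

Linkage partition of the 9 weights (3 classes, p=11):

[[1, 4, 6, 7, 8], [2, 5], [3, 9]]


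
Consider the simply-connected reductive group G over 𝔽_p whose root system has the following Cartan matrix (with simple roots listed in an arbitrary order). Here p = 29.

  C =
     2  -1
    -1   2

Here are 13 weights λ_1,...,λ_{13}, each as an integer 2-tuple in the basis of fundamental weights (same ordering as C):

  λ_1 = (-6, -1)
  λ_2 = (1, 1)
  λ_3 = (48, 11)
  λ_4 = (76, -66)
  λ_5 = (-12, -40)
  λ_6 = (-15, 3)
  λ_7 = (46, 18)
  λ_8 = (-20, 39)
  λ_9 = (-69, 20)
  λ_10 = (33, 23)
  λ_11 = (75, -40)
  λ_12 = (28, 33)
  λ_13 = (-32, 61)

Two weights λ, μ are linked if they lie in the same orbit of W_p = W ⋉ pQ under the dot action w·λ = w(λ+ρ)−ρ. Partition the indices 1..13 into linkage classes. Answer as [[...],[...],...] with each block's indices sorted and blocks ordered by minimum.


Root system A_2: the 2×2 matrix C matches after relabeling.

Alcove-folded reps (p=29, 13 weights, presented ϖ-order):

    1: (0, 5)
    2: (2, 2)
    3: (3, 17)
    4: (10, 12)
    5: (8, 10)
    6: (4, 10)
    7: (8, 10)
    8: (8, 10)
    9: (8, 10)
    10: (0, 5)
    11: (8, 10)
    12: (0, 5)
    13: (2, 2)

Linkage partition of the 13 weights (6 classes, p=29):

[[1, 10, 12], [2, 13], [3], [4], [5, 7, 8, 9, 11], [6]]


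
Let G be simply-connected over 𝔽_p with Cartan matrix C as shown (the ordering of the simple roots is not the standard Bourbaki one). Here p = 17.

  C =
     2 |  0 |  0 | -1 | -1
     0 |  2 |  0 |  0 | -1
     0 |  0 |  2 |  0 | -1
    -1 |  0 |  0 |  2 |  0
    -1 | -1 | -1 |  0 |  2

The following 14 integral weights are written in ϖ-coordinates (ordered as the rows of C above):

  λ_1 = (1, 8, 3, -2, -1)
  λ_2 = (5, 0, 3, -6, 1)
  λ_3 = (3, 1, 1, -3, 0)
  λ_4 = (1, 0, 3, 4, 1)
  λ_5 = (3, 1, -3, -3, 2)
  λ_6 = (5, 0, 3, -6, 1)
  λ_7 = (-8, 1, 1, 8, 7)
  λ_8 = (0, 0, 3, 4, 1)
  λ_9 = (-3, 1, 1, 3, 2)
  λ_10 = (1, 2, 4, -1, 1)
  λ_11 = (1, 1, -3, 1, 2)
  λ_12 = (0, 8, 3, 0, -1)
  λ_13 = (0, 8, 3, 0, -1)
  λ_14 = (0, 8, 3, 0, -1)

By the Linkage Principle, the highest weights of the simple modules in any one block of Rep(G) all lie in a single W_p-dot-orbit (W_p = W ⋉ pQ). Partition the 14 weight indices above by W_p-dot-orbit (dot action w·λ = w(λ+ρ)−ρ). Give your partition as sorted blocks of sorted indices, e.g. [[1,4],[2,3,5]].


D_5 Cartan matrix, 5 simple roots permuted; ρ=(1,1,1,1,1).

W_17-reps of the 14 weights in Ā_17 (same 5-coord order as C):

  λ_1 → (1, 9, 4, 1, 0) · λ_2 → (1, 1, 4, 5, 2) · λ_3 → (2, 2, 2, 2, 1) · λ_4 → (1, 1, 4, 5, 2) · λ_5 → (2, 2, 2, 2, 1) · λ_6 → (1, 1, 4, 5, 2) · λ_7 → (2, 2, 2, 2, 1) · λ_8 → (1, 1, 4, 5, 2) · λ_9 → (2, 2, 2, 2, 1) · λ_10 → (2, 3, 5, 0, 2) · λ_11 → (2, 2, 2, 2, 1) · λ_12 → (1, 9, 4, 1, 0) · λ_13 → (1, 9, 4, 1, 0) · λ_14 → (1, 9, 4, 1, 0)

Partition of {1..14} into 4 W_17-dot-orbits:

[[1, 12, 13, 14], [2, 4, 6, 8], [3, 5, 7, 9, 11], [10]]


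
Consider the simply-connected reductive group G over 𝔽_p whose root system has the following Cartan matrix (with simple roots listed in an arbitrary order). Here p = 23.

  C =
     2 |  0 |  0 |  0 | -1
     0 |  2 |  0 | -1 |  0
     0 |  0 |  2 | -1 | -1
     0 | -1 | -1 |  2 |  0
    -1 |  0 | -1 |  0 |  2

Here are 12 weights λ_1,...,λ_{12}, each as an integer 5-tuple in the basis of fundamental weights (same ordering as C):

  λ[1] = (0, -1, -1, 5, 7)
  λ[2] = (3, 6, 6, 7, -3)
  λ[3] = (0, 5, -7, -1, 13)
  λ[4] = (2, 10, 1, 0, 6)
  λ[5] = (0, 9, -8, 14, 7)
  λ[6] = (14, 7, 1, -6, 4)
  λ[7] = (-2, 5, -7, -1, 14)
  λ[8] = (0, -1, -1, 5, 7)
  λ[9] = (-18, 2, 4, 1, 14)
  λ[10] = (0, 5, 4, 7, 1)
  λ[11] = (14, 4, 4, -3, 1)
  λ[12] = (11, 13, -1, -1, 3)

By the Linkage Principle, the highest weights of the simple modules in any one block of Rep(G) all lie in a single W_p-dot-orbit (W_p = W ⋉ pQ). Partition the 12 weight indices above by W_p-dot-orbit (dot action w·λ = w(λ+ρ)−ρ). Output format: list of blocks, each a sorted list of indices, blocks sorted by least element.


Type A_5, rank 5, |W|=720; reorder rows/cols to standard.

Each λ_j+ρ reduced to Ā_23; 5-tuples below use C's row order:

    λ_1+ρ ↦ (1, 0, 0, 6, 8)
    λ_2+ρ ↦ (1, 6, 5, 8, 2)
    λ_3+ρ ↦ (1, 0, 0, 6, 8)
    λ_4+ρ ↦ (2, 10, 2, 1, 7)
    λ_5+ρ ↦ (1, 6, 5, 8, 2)
    λ_6+ρ ↦ (13, 1, 3, 2, 2)
    λ_7+ρ ↦ (1, 0, 0, 6, 8)
    λ_8+ρ ↦ (1, 0, 0, 6, 8)
    λ_9+ρ ↦ (13, 1, 3, 2, 2)
    λ_10+ρ ↦ (1, 6, 5, 8, 2)
    λ_11+ρ ↦ (13, 1, 3, 2, 2)
    λ_12+ρ ↦ (5, 7, 0, 0, 4)

5 distinct reps among the 12 weights ⇒ 5 W_23-linkage classes:

[[1, 3, 7, 8], [2, 5, 10], [4], [6, 9, 11], [12]]


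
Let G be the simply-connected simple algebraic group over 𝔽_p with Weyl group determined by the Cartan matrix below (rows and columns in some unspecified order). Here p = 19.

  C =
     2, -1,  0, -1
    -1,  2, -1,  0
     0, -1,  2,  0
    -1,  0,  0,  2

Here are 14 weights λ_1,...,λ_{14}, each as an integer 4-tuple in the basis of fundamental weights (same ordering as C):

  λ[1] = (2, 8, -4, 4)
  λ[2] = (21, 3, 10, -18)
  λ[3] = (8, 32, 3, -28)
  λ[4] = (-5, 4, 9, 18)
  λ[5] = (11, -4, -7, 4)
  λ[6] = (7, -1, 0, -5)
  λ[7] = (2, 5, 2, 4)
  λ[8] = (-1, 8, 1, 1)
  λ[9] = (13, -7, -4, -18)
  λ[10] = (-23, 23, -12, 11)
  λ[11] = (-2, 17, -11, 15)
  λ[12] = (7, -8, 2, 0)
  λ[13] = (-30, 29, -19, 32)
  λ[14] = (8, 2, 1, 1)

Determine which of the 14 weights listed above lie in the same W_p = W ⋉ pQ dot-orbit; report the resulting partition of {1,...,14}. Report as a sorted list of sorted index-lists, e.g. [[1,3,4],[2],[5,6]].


Type A_4, rank 4, |W|=120; reorder rows/cols to standard.

λ_j+ρ reflected into Ā_19 (⟨·,θ^∨⟩≤19); 4-tuples as given:

  [1] (3, 6, 3, 5) · [2] (1, 3, 4, 1) · [3] (4, 0, 1, 4) · [4] (4, 0, 1, 4) · [5] (3, 6, 3, 5) · [6] (4, 0, 1, 4) · [7] (3, 6, 3, 5) · [8] (0, 9, 2, 2) · [9] (3, 6, 3, 5) · [10] (3, 6, 3, 5) · [11] (1, 3, 4, 1) · [12] (1, 3, 4, 1) · [13] (1, 3, 4, 1) · [14] (9, 3, 2, 2)

The 14 indices split into 5 linkage classes (same alcove rep ⇔ same W_19-dot-orbit):

[[1, 5, 7, 9, 10], [2, 11, 12, 13], [3, 4, 6], [8], [14]]


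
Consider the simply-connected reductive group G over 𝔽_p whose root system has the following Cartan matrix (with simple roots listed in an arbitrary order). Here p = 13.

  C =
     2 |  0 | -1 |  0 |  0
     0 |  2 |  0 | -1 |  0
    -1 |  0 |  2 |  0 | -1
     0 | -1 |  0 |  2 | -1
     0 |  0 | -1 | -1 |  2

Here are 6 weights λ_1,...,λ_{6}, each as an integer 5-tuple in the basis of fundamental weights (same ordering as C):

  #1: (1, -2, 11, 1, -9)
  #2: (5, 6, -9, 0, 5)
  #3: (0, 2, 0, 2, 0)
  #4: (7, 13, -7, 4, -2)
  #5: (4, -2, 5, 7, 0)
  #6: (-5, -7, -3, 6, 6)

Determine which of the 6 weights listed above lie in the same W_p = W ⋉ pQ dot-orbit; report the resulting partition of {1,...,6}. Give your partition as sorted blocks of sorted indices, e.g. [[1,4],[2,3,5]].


C ↔ A_5 under row/col permutation; |W(A_5)| = 720.

Folding the 6 weights λ_j+ρ into Ā_13 (reps in the given 5-coord order):

  λ_1+ρ ↦ (1, 5, 4, 1, 1)
  λ_2+ρ ↦ (1, 5, 4, 1, 1)
  λ_3+ρ ↦ (1, 3, 1, 3, 1)
  λ_4+ρ ↦ (1, 5, 4, 1, 1)
  λ_5+ρ ↦ (1, 5, 4, 1, 1)
  λ_6+ρ ↦ (1, 5, 4, 1, 1)

The 6 indices split into 2 linkage classes (same alcove rep ⇔ same W_13-dot-orbit):

[[1, 2, 4, 5, 6], [3]]


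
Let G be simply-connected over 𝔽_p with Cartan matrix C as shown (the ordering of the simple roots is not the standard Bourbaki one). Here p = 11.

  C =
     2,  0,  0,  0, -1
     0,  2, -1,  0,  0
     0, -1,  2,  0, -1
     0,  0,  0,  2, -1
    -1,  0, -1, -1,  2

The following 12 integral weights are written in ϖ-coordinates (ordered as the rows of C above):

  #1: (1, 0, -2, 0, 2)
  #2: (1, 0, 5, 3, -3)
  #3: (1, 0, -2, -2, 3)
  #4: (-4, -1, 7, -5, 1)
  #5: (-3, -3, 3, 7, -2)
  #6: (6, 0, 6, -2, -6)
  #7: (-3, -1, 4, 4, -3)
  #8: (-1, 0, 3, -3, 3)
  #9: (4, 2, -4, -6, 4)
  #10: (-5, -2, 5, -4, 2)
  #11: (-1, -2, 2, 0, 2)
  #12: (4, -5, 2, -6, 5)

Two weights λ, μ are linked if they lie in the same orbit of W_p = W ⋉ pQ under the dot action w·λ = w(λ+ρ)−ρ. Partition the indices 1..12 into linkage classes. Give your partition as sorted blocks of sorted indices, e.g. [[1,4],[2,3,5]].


D_5 Cartan matrix, 5 simple roots permuted; ρ=(1,1,1,1,1).

Folding the 12 weights λ_j+ρ into Ā_11 (reps in the given 5-coord order):

  [1] (2, 0, 1, 1, 2)
  [2] (0, 1, 0, 2, 2)
  [3] (2, 0, 1, 1, 2)
  [4] (2, 0, 1, 1, 2)
  [5] (1, 1, 1, 5, 1)
  [6] (1, 1, 1, 5, 1)
  [7] (2, 0, 1, 1, 2)
  [8] (0, 1, 0, 2, 2)
  [9] (2, 0, 0, 2, 3)
  [10] (0, 1, 1, 1, 3)
  [11] (0, 1, 1, 1, 3)
  [12] (2, 0, 0, 2, 3)

The 12 indices split into 5 linkage classes (same alcove rep ⇔ same W_11-dot-orbit):

[[1, 3, 4, 7], [2, 8], [5, 6], [9, 12], [10, 11]]


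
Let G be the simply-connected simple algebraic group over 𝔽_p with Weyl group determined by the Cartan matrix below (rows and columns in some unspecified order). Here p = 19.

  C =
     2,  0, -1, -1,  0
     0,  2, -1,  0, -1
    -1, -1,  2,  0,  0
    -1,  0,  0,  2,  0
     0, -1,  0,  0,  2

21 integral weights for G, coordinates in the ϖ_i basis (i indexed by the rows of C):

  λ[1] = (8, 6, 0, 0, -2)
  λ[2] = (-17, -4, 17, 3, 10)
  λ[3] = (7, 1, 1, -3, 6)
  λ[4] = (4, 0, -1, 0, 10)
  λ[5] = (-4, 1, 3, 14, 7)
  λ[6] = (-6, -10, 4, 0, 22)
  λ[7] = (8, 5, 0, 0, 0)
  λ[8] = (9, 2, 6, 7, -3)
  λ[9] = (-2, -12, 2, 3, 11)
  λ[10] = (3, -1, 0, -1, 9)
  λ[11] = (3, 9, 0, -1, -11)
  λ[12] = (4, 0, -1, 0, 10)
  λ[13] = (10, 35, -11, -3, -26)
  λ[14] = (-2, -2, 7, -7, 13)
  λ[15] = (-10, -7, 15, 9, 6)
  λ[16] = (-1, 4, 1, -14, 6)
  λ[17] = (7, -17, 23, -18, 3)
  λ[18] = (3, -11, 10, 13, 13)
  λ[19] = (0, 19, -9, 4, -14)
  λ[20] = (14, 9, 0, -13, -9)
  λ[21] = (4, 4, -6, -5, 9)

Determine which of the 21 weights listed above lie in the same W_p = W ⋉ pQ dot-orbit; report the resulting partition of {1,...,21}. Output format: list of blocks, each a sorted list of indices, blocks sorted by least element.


Cartan matrix: type A_5 (|W|=720); un-permuting the 5 rows.

Each λ_j+ρ reduced to Ā_19; 5-tuples below use C's row order:

  1: (9, 6, 1, 1, 1)
  2: (3, 2, 1, 5, 1)
  3: (6, 2, 2, 2, 7)
  4: (5, 1, 0, 1, 11)
  5: (3, 2, 1, 5, 1)
  6: (4, 0, 1, 0, 10)
  7: (9, 6, 1, 1, 1)
  8: (9, 6, 1, 1, 1)
  9: (3, 2, 1, 5, 1)
  10: (4, 0, 1, 0, 10)
  11: (4, 0, 1, 0, 10)
  12: (5, 1, 0, 1, 11)
  13: (9, 6, 1, 1, 1)
  14: (5, 1, 0, 1, 11)
  15: (9, 6, 1, 1, 1)
  16: (2, 6, 5, 0, 1)
  17: (3, 2, 1, 5, 1)
  18: (4, 0, 1, 0, 10)
  19: (5, 1, 0, 1, 11)
  20: (3, 2, 1, 5, 1)
  21: (4, 0, 1, 0, 10)

Grouping the 21 weights by Ā_19-representative: 6 linkage classes.

[[1, 7, 8, 13, 15], [2, 5, 9, 17, 20], [3], [4, 12, 14, 19], [6, 10, 11, 18, 21], [16]]


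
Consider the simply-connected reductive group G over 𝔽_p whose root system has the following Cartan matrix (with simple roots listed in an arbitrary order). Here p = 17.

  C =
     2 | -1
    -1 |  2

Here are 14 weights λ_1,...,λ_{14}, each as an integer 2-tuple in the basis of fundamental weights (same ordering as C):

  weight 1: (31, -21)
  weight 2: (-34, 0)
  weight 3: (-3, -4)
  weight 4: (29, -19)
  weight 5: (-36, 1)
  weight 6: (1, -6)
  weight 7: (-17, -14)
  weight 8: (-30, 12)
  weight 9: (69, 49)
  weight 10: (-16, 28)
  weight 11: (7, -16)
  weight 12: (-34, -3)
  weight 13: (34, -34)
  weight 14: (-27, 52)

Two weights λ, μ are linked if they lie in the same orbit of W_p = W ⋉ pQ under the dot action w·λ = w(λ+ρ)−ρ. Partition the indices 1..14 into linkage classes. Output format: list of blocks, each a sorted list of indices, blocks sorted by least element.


Root system A_2: the 2×2 matrix C matches after relabeling.

Ā_17 reps of the 14 weights (A_2, coords as presented):

    λ_1 → (3, 2)
    λ_2 → (15, 1)
    λ_3 → (3, 2)
    λ_4 → (1, 4)
    λ_5 → (15, 1)
    λ_6 → (3, 2)
    λ_7 → (1, 4)
    λ_8 → (1, 4)
    λ_9 → (15, 1)
    λ_10 → (3, 2)
    λ_11 → (7, 8)
    λ_12 → (15, 1)
    λ_13 → (15, 1)
    λ_14 → (7, 8)

These 14 weights hit 4 W_17-dot-orbits; sizes (4, 5, 3, 2):

[[1, 3, 6, 10], [2, 5, 9, 12, 13], [4, 7, 8], [11, 14]]


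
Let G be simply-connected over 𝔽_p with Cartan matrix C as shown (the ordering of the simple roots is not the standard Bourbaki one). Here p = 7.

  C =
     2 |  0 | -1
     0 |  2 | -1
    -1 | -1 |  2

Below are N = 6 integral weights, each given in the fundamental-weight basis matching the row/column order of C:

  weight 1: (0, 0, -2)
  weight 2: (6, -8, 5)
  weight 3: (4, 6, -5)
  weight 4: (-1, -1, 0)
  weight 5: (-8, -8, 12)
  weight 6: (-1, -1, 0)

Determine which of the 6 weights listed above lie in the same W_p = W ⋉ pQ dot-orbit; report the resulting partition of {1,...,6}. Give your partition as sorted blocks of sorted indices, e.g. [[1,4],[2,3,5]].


Dynkin diagram of C (from the 4 off-diagonal −1 entries): A_3.

λ_j+ρ reflected into Ā_7 (⟨·,θ^∨⟩≤7); 3-tuples as given:

  λ_1 → (0, 0, 1) · λ_2 → (0, 0, 1) · λ_3 → (0, 2, 4) · λ_4 → (0, 0, 1) · λ_5 → (0, 0, 1) · λ_6 → (0, 0, 1)

2 distinct reps among the 6 weights ⇒ 2 W_7-linkage classes:

[[1, 2, 4, 5, 6], [3]]


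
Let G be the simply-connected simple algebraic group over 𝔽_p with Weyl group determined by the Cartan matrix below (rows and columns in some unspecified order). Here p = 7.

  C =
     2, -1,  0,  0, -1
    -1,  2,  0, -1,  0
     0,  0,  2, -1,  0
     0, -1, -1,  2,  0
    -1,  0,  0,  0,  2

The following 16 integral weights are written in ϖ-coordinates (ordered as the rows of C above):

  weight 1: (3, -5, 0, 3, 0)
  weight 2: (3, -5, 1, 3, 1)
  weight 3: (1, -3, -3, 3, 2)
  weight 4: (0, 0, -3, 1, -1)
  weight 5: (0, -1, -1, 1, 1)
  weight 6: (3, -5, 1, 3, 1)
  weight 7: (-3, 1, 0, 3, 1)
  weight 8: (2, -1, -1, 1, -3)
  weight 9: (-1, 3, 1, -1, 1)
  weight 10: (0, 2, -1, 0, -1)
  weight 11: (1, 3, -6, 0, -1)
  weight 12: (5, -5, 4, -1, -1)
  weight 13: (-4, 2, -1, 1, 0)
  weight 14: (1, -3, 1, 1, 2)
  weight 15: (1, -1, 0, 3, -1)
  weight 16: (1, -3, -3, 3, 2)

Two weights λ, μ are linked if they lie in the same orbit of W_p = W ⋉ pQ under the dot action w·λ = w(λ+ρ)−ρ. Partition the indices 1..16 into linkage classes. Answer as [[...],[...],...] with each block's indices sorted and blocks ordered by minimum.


Dynkin diagram of C (from the 8 off-diagonal −1 entries): A_5.

Alcove-folded reps (p=7, 16 weights, presented ϖ-order):

  1: (0, 4, 1, 0, 1) · 2: (0, 4, 1, 0, 1) · 3: (0, 2, 2, 0, 3) · 4: (1, 1, 2, 0, 0) · 5: (1, 0, 0, 2, 2) · 6: (0, 4, 1, 0, 1) · 7: (2, 0, 1, 4, 0) · 8: (1, 0, 0, 2, 2) · 9: (0, 4, 1, 0, 1) · 10: (1, 3, 0, 1, 0) · 11: (2, 0, 1, 4, 0) · 12: (2, 0, 1, 4, 0) · 13: (1, 0, 0, 2, 2) · 14: (0, 2, 2, 0, 3) · 15: (2, 0, 1, 4, 0) · 16: (0, 2, 2, 0, 3)

Partition of {1..16} into 6 W_7-dot-orbits:

[[1, 2, 6, 9], [3, 14, 16], [4], [5, 8, 13], [7, 11, 12, 15], [10]]


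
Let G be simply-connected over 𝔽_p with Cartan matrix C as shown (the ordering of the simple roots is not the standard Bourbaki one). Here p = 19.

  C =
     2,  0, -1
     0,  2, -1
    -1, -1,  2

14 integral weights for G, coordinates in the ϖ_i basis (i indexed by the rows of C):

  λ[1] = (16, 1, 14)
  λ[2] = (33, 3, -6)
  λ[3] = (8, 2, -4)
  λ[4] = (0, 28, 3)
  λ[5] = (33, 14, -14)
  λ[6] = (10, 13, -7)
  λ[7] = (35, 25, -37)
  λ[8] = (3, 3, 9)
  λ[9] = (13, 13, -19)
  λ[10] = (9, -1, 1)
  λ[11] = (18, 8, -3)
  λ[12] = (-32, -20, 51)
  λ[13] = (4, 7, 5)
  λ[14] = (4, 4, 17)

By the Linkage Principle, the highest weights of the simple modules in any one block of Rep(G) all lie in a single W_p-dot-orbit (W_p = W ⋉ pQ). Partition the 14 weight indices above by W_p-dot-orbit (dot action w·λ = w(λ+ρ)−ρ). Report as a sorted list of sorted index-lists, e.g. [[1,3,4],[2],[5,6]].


A_3 Cartan matrix, 3 simple roots permuted; ρ=(1,1,1).

Each λ_j+ρ reduced to Ā_19; 3-tuples below use C's row order:

  [1] (2, 13, 2)
  [2] (4, 4, 10)
  [3] (6, 0, 3)
  [4] (4, 4, 10)
  [5] (2, 13, 2)
  [6] (5, 8, 6)
  [7] (10, 0, 2)
  [8] (4, 4, 10)
  [9] (4, 4, 10)
  [10] (10, 0, 2)
  [11] (10, 0, 2)
  [12] (12, 0, 2)
  [13] (5, 8, 6)
  [14] (4, 4, 10)

6 distinct reps among the 14 weights ⇒ 6 W_19-linkage classes:

[[1, 5], [2, 4, 8, 9, 14], [3], [6, 13], [7, 10, 11], [12]]


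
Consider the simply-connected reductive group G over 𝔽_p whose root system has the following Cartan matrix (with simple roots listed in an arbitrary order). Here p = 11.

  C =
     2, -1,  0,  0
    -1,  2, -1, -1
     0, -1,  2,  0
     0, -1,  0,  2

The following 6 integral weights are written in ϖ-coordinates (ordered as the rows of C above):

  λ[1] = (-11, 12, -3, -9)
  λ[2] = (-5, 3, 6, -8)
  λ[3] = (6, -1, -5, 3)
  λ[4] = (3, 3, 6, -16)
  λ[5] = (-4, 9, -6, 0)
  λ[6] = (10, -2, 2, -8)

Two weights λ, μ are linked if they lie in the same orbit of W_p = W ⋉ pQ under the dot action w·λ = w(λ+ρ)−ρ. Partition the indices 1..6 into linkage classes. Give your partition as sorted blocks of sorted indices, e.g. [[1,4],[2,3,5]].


Cartan matrix: type D_4 (|W|=192); un-permuting the 4 rows.

Each λ_j+ρ reduced to Ā_11; 4-tuples below use C's row order:

  [1] (3, 0, 5, 1) · [2] (3, 4, 0, 0) · [3] (3, 4, 0, 0) · [4] (3, 4, 0, 0) · [5] (3, 0, 5, 1) · [6] (3, 0, 5, 1)

Partition of {1..6} into 2 W_11-dot-orbits:

[[1, 5, 6], [2, 3, 4]]
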